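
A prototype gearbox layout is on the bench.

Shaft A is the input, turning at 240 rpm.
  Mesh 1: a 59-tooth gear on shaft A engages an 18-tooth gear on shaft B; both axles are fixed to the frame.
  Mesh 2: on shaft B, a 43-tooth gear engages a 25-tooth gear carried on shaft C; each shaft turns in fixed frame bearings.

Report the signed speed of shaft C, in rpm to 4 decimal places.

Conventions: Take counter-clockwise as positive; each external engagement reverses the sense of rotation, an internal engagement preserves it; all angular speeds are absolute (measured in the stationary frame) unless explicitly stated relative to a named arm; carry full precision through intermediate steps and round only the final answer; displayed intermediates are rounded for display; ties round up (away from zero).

+1353.0667 rpm

topology: fixed-axis compound train — 2 meshes, A→C
mesh 1 [59T→18T]: ω = 240.0000×59/18 = 786.6667 rpm, sense flips to −
mesh 2 [43T→25T]: ω = 786.6667×43/25 = 1353.0667 rpm, sense flips to +
signed output speed = +1353.0667 rpm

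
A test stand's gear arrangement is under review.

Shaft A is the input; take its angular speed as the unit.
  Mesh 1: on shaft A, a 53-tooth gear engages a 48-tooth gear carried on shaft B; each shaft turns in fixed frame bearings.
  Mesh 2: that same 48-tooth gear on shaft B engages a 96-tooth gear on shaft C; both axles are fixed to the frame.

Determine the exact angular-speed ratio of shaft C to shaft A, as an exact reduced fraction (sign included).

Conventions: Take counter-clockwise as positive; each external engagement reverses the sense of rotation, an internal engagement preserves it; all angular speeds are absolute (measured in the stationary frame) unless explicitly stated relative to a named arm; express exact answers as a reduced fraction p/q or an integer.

class = fixed-axis compound train [2 meshes; 2 ratios multiply, 2 sense flips]
mesh 1 [53T→48T]: running ratio 53/48, sense −
mesh 2 [48T→96T]: running ratio 53/96, sense +
ω_out/ω_in = 53/96

53/96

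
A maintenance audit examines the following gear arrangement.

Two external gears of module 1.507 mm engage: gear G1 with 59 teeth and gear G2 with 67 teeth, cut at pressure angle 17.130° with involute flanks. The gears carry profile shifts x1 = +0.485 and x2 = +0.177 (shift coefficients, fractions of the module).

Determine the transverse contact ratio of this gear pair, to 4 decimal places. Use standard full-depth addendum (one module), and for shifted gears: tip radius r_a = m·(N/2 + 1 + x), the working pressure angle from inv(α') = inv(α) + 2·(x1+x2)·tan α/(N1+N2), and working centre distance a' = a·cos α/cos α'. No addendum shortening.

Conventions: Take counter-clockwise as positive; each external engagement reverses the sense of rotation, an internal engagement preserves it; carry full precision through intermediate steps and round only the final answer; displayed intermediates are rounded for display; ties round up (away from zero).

single-mesh involute tooth geometry (59T engaging 67T at module 1.507)
base radii: r_b1 = 42.484362, r_b2 = 48.244953
tip radii: r_a1 = 46.694395, r_a2 = 52.258239
inv(α') = inv(17.130°) + 2·(+0.485+0.177)·tan α/(59+67) = 0.01247720  ⇒  α' = 18.88430°
a' = a·cos α / cos α' = 94.9410·cos 17.130°/cos 18.88430° = 95.890720
action lengths: √(r_a1²−r_b1²) = 19.376417, √(r_a2²−r_b2²) = 20.083526
base pitch p_b = π·m·cos α = 4.524358
CR = (19.376417 + 20.083526 − 95.890720·sin 18.88430°)/4.524358 = 1.861951
contact ratio ≈ 1.8620

1.8620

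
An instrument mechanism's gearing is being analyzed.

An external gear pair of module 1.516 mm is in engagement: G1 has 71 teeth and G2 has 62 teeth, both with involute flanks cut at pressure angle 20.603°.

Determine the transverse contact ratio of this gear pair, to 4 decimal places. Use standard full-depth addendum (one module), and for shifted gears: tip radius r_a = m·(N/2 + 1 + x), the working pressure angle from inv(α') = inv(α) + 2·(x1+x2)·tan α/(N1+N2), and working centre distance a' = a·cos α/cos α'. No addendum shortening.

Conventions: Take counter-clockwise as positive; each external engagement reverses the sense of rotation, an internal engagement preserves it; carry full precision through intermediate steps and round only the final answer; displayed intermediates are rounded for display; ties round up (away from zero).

1.7654

single-mesh involute tooth geometry (71T engaging 62T at module 1.516)
base radii: r_b1 = 50.375861, r_b2 = 43.990188
tip radii: r_a1 = 55.334000, r_a2 = 48.512000
no profile shift: α' = α, a' = a
action lengths: √(r_a1²−r_b1²) = 22.893760, √(r_a2²−r_b2²) = 20.451834
base pitch p_b = π·m·cos α = 4.458040
CR = (22.893760 + 20.451834 − 100.814000·sin 20.60300°)/4.458040 = 1.765369
contact ratio ≈ 1.7654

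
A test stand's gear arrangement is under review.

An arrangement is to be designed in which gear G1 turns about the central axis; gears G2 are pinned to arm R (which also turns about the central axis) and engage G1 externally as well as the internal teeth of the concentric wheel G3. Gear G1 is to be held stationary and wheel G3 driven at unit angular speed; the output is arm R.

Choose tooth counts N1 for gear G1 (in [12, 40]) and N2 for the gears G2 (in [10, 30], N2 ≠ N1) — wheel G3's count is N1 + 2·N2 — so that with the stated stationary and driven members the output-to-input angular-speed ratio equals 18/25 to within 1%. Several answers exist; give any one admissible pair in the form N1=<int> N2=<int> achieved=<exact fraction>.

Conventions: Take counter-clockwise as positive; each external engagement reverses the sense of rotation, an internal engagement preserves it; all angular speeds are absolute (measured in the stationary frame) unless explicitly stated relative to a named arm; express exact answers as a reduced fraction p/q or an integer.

N1=14 N2=11 achieved=18/25

planetary set to be sized for 18/25 (Willis relation)
Willis with ω_sun = 0: ω_arm/ω_ring = N3/(N1+N3); set equal to 18/25  ⇒  N3/N1 = (18/25)/(1 − 18/25) = 18/7
N3 = N1 + 2·N2  ⇒  N2/N1 = (N3/N1 − 1)/2 = (18/7 − 1)/2 = 11/14
smallest multiple with N1 ≥ 12 and N2 ≥ 10: k = 1  ⇒  N1 = 1·14 = 14, N2 = 1·11 = 11 (N1 ≤ 40, N2 ≤ 30, N2 ≠ N1 ✓), N3 = 14 + 2·11 = 36
check: N3/(N1+N3) with N1 = 14, N3 = 36 gives 18/25; |achieved − target| = 0 ≤ 9/1250 ✓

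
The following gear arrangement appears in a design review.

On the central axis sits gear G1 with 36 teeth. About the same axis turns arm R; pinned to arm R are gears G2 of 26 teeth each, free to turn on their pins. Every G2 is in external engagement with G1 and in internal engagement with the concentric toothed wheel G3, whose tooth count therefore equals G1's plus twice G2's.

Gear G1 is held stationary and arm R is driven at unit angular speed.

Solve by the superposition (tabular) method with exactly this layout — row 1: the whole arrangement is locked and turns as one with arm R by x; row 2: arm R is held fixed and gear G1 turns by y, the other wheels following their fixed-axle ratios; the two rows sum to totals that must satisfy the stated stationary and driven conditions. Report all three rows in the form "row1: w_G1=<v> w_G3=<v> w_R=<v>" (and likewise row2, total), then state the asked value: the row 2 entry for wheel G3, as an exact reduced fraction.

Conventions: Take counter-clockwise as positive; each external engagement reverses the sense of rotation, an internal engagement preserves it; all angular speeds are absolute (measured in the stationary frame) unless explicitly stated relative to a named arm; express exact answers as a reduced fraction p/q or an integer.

row1: w_G1=1 w_G3=1 w_R=1
row2: w_G1=-1 w_G3=9/22 w_R=0
total: w_G1=0 w_G3=31/22 w_R=1
asked value: 9/22

planetary set (36T centre, 26T on arm, 88T internal) — Willis relation
row 1: whole set turns with the arm by x
superposition row 2 [arm held]: sun y, ring −(36/88)·y, arm 0
boundary: total ω_sun = x + y = 0 and total ω_arm = x = 1  ⇒  y = -1, x = 1
row 2 ring = −(36/88)·(-1) = 9/22
totals (row 1 + row 2): sun 1 + (-1) = 0, ring 1 + 9/22 = 31/22, arm 1 + 0 = 1
asked cell (row2, ring) = 9/22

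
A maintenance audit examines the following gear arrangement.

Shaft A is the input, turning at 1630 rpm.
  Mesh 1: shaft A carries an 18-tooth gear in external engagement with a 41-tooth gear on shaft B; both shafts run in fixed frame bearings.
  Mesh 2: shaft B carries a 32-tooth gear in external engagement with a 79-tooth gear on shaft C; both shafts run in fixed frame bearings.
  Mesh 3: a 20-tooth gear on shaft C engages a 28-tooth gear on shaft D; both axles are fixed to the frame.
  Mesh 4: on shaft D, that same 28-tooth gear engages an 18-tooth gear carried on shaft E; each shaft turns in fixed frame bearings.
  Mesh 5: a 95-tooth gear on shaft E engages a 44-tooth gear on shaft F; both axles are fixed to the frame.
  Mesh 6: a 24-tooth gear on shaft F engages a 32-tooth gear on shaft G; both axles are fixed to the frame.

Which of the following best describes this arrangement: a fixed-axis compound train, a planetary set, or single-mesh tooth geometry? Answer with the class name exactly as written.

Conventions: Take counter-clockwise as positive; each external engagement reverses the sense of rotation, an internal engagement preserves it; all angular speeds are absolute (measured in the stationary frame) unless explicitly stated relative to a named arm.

fixed-axis compound train

topology: fixed-axis compound train — 6 meshes, A→G
classification: fixed-axis compound train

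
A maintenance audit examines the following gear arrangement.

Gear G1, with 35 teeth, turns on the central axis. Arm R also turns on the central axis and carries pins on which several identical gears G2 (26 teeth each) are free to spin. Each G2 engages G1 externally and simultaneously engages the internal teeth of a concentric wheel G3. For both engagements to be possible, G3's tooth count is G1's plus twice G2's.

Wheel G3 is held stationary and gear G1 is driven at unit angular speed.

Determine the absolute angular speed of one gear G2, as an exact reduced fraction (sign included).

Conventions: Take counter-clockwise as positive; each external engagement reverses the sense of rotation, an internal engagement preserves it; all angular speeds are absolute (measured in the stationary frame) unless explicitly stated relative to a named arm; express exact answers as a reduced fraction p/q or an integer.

-35/52

planetary set (35T centre, 26T on arm, 87T internal) — Willis relation
ring teeth: 35 + 2·26 = 87
35(ω_sun−ω_arm) = −87(ω_ring−ω_arm),  ω_ring = 0, ω_sun = 1
35(1−ω_arm) = −87(0−ω_arm)  ⇒  122·ω_arm = 35  ⇒  ω_arm = 35/122
sun–planet mesh: 35·(1−35/122) = −26·(ω_p−ω_arm)  ⇒  ω_p−ω_arm = -3045/3172
ω_p = 35/122 − 3045/3172 = -35/52
exact speed ratio = -35/52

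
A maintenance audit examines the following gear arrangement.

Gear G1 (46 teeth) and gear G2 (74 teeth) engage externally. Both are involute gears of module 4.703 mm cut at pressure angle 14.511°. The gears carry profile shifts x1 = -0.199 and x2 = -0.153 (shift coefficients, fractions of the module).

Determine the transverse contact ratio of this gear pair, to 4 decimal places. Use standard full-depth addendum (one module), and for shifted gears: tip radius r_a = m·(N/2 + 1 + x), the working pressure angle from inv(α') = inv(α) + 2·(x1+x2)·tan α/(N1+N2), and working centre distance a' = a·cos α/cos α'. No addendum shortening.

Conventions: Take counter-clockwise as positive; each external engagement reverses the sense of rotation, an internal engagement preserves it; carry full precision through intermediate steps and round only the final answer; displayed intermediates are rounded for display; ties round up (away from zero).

2.3496

topology: single-mesh involute geometry — m = 4.703, 46T/74T pair
base radii: r_b1 = 104.718361, r_b2 = 168.459971
tip radii: r_a1 = 111.936103, r_a2 = 177.994441
inv(α') = inv(14.511°) + 2·(-0.199-0.153)·tan α/(46+74) = 0.00403927  ⇒  α' = 13.06830°
a' = a·cos α / cos α' = 282.1800·cos 14.511°/cos 13.06830° = 280.441420
action lengths: √(r_a1²−r_b1²) = 39.544356, √(r_a2²−r_b2²) = 57.473986
base pitch p_b = π·m·cos α = 14.303584
CR = (39.544356 + 57.473986 − 280.441420·sin 13.06830°)/14.303584 = 2.349556
contact ratio ≈ 2.3496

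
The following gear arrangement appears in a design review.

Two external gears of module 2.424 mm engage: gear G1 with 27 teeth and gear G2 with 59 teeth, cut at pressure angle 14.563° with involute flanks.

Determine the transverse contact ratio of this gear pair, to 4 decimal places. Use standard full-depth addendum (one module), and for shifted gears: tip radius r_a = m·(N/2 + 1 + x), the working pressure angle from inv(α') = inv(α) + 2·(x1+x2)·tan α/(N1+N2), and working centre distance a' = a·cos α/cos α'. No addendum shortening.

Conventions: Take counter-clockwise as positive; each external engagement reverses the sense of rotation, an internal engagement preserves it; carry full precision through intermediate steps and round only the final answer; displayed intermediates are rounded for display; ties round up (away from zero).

2.0388

recognized (one external pair, fixed centres): single-mesh tooth geometry, m = 2.424, N1 = 27, N2 = 59
base radii: r_b1 = 31.672635, r_b2 = 69.210573
tip radii: r_a1 = 35.148000, r_a2 = 73.932000
no profile shift: α' = α, a' = a
action lengths: √(r_a1²−r_b1²) = 15.238966, √(r_a2²−r_b2²) = 25.996869
base pitch p_b = π·m·cos α = 7.370557
CR = (15.238966 + 25.996869 − 104.232000·sin 14.56300°)/7.370557 = 2.038826
contact ratio ≈ 2.0388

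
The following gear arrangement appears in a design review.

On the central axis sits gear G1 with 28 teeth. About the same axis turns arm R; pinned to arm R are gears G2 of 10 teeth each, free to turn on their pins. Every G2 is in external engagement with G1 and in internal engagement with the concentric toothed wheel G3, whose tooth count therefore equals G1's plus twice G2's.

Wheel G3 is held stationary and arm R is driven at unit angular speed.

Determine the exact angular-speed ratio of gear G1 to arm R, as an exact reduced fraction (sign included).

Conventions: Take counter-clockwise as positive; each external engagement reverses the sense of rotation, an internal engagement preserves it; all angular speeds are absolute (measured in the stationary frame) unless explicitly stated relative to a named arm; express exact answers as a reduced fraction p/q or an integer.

planetary set (28T centre, 10T on arm, 48T internal) — Willis relation
ring teeth: 28 + 2·10 = 48
28(ω_sun−ω_arm) = −48(ω_ring−ω_arm),  ω_ring = 0, ω_arm = 1
ω_sun = 1 − (48/28)(0−1) = 19/7
ω_out/ω_in = 19/7

19/7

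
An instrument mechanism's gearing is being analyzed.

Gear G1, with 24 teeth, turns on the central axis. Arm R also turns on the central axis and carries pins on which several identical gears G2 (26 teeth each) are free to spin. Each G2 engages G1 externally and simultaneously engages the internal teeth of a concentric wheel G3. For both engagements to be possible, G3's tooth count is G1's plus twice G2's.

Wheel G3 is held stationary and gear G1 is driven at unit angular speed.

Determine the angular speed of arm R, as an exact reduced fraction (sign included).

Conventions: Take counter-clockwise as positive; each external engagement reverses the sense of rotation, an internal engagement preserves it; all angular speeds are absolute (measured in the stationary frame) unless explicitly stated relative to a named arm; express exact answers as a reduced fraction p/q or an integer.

6/25

topology: planetary set — G1 24T / G2 26T / G3 76T, arm = carrier (Willis)
ring teeth: 24 + 2·26 = 76
24(ω_sun−ω_arm) = −76(ω_ring−ω_arm),  ω_ring = 0, ω_sun = 1
24(1−ω_arm) = −76(0−ω_arm)  ⇒  100·ω_arm = 24  ⇒  ω_arm = 6/25
exact speed ratio = 6/25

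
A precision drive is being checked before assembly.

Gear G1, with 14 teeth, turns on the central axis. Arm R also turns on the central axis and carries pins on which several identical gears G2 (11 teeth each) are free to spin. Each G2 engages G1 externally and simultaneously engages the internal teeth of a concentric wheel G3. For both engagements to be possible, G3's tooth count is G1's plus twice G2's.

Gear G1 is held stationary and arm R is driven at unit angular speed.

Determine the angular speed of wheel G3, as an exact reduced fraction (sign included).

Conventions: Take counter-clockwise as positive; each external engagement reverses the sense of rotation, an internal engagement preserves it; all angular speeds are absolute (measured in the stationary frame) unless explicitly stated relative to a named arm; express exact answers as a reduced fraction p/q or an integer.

25/18

planetary set (14T centre, 11T on arm, 36T internal) — Willis relation
ring teeth: 14 + 2·11 = 36
14(ω_sun−ω_arm) = −36(ω_ring−ω_arm),  ω_sun = 0, ω_arm = 1
ω_ring = 1 − (14/36)(0−1) = 25/18
exact speed ratio = 25/18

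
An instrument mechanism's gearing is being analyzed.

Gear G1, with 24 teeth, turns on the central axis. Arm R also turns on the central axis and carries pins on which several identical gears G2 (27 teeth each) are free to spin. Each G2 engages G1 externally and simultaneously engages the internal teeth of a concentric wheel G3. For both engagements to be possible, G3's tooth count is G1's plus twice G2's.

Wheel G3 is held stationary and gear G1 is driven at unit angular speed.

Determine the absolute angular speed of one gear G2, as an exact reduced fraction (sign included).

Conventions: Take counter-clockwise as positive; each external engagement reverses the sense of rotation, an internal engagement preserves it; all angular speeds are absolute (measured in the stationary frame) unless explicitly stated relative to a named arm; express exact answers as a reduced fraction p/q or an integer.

recognized (axles ride arm R): planetary set, 24/27/78 teeth
ring teeth: 24 + 2·27 = 78
24(ω_sun−ω_arm) = −78(ω_ring−ω_arm),  ω_ring = 0, ω_sun = 1
24(1−ω_arm) = −78(0−ω_arm)  ⇒  102·ω_arm = 24  ⇒  ω_arm = 4/17
sun–planet mesh: 24·(1−4/17) = −27·(ω_p−ω_arm)  ⇒  ω_p−ω_arm = -104/153
ω_p = 4/17 − 104/153 = -4/9
exact speed ratio = -4/9

-4/9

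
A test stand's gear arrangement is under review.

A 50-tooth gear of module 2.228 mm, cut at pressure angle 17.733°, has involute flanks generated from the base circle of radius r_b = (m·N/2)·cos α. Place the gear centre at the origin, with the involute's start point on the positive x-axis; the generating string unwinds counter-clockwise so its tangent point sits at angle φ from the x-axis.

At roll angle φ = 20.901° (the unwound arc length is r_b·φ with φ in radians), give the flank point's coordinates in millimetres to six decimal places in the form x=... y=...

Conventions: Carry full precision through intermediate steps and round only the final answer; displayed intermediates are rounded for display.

x=56.466895 y=0.847102

topology: single-mesh involute geometry — m = 2.228, N = 50
pitch radius r_p = m·N/2 = 2.228·50/2 = 55.700000
base radius r_b = r_p·cos α = 55.700000·cos 17.733° = 53.053482
roll angle φ = 20.901° = 0.36479127 rad
x = r_b·(cos φ + φ·sin φ) = 56.466895
y = r_b·(sin φ − φ·cos φ) = 0.847102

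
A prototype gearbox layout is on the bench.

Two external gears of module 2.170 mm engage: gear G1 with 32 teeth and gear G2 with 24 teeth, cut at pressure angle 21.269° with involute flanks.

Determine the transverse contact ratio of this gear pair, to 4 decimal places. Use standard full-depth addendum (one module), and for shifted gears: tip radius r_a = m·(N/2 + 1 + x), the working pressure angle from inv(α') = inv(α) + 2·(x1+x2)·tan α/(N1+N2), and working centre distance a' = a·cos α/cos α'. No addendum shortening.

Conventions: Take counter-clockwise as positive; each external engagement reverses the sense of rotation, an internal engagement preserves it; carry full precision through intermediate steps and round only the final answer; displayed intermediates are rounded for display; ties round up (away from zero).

topology: single-mesh involute geometry — m = 2.170, 32T/24T pair
base radii: r_b1 = 32.355138, r_b2 = 24.266354
tip radii: r_a1 = 36.890000, r_a2 = 28.210000
no profile shift: α' = α, a' = a
action lengths: √(r_a1²−r_b1²) = 17.720528, √(r_a2²−r_b2²) = 14.385693
base pitch p_b = π·m·cos α = 6.352917
CR = (17.720528 + 14.385693 − 60.760000·sin 21.26900°)/6.352917 = 1.584423
contact ratio ≈ 1.5844

1.5844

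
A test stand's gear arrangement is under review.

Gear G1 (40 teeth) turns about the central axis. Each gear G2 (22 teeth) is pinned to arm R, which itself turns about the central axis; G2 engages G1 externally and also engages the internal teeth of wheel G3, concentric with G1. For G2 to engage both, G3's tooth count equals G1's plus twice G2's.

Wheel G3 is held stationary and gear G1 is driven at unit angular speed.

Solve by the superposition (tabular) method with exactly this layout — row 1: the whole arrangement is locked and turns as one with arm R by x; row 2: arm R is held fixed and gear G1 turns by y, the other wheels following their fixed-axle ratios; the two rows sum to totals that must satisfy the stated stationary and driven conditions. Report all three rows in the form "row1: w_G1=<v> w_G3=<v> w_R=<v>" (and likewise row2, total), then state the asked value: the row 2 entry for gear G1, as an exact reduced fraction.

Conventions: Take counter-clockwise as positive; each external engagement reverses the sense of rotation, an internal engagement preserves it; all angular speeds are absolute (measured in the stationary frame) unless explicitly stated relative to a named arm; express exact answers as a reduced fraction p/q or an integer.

topology: planetary set — G1 40T / G2 22T / G3 84T, arm = carrier (Willis)
row 1: whole set turns with the arm by x
row 2 (arm held, sun turns y): ω_ring = −(40/84)·y, ω_arm = 0
boundary: total ω_ring = x − (40/84)·y = 0 and total ω_sun = x + y = 1  ⇒  y = 21/31, x = 10/31
row 2 ring = −(40/84)·21/31 = -10/31
totals (row 1 + row 2): sun 10/31 + 21/31 = 1, ring 10/31 + (-10/31) = 0, arm 10/31 + 0 = 10/31
asked cell (row2, sun) = 21/31

row1: w_G1=10/31 w_G3=10/31 w_R=10/31
row2: w_G1=21/31 w_G3=-10/31 w_R=0
total: w_G1=1 w_G3=0 w_R=10/31
asked value: 21/31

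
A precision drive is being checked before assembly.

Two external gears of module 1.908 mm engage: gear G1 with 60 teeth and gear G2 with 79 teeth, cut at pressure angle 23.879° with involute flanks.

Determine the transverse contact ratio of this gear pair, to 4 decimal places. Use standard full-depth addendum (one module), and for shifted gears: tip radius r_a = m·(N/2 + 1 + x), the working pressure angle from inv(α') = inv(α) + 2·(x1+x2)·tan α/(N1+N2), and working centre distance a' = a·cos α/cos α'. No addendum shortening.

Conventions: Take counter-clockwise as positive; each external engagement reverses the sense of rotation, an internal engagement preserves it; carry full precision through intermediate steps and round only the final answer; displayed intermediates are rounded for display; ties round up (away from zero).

class = single-mesh tooth geometry [involute pair 60T × 79T, m = 1.908]
base radii: r_b1 = 52.340393, r_b2 = 68.914850
tip radii: r_a1 = 59.148000, r_a2 = 77.274000
no profile shift: α' = α, a' = a
action lengths: √(r_a1²−r_b1²) = 27.549396, √(r_a2²−r_b2²) = 34.957324
base pitch p_b = π·m·cos α = 5.481073
CR = (27.549396 + 34.957324 − 132.606000·sin 23.87900°)/5.481073 = 1.610443
contact ratio ≈ 1.6104

1.6104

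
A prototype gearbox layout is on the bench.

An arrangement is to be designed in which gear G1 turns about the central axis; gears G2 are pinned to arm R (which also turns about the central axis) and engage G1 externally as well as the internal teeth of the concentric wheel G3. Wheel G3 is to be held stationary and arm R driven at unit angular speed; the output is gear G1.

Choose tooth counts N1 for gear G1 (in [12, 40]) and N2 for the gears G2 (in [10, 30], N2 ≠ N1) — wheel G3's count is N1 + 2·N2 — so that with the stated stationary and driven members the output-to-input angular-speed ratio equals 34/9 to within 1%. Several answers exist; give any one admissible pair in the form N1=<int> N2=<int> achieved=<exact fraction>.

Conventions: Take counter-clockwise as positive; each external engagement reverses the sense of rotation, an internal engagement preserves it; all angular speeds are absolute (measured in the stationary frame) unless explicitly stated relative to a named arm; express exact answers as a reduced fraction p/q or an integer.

N1=18 N2=16 achieved=34/9

topology: planetary set — design target 34/9, arm = carrier (Willis)
Willis with ω_ring = 0: ω_sun/ω_arm = (N1+N3)/N1; set equal to 34/9  ⇒  N3/N1 = 34/9 − 1 = 25/9
N3 = N1 + 2·N2  ⇒  N2/N1 = (N3/N1 − 1)/2 = (25/9 − 1)/2 = 8/9
smallest multiple with N1 ≥ 12 and N2 ≥ 10: k = 2  ⇒  N1 = 2·9 = 18, N2 = 2·8 = 16 (N1 ≤ 40, N2 ≤ 30, N2 ≠ N1 ✓), N3 = 18 + 2·16 = 50
check: (N1+N3)/N1 with N1 = 18, N3 = 50 gives 34/9; |achieved − target| = 0 ≤ 17/450 ✓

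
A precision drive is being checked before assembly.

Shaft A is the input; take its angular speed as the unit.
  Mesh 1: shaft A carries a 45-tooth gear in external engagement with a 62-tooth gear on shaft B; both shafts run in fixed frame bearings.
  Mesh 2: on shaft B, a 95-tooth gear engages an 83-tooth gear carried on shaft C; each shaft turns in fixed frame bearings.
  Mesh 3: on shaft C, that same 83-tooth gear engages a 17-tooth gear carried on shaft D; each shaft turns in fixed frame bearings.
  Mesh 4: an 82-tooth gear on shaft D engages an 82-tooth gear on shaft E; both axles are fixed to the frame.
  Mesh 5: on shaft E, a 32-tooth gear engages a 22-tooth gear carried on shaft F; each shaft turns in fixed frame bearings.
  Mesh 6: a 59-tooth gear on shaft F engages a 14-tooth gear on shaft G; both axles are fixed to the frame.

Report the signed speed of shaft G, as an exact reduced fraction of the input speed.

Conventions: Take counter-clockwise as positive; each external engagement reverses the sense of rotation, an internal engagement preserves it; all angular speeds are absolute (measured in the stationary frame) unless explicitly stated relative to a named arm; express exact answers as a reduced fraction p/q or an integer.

6-mesh fixed-axis compound train (all bearings frame-fixed)
mesh 1 [45T→62T]: |ω|/ω_in = 1×45/62 = 45/62, sense flips to −
mesh 2 [95T→83T]: |ω|/ω_in = (45/62)×95/83 = 4275/5146, sense flips to +
mesh 3 [83T→17T]: |ω|/ω_in = (4275/5146)×83/17 = 4275/1054, sense flips to −
mesh 4 [82T→82T]: |ω|/ω_in = (4275/1054)×82/82 = 4275/1054, sense flips to +
mesh 5 [32T→22T]: |ω|/ω_in = (4275/1054)×32/22 = 34200/5797, sense flips to −
mesh 6 [59T→14T]: |ω|/ω_in = (34200/5797)×59/14 = 1008900/40579, sense flips to +
signed output speed (× input speed) = 1008900/40579

1008900/40579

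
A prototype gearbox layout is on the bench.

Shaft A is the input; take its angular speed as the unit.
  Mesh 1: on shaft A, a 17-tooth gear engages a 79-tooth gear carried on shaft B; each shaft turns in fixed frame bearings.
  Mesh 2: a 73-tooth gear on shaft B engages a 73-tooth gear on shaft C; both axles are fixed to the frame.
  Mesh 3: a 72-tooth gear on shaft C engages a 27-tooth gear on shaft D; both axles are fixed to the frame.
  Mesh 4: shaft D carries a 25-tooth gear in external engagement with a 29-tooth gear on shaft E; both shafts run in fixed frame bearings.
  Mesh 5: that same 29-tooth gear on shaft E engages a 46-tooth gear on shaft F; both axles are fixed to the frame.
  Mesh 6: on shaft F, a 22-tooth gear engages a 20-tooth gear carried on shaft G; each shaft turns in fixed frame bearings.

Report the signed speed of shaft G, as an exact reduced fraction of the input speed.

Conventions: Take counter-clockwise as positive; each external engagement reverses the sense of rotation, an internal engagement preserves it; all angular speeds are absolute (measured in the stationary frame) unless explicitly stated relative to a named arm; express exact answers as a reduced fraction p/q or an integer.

1870/5451

6-mesh fixed-axis compound train (all bearings frame-fixed)
mesh 1 [17T→79T]: |ω|/ω_in = 1×17/79 = 17/79, sense flips to −
mesh 2 [73T→73T]: |ω|/ω_in = (17/79)×73/73 = 17/79, sense flips to +
mesh 3 [72T→27T]: |ω|/ω_in = (17/79)×72/27 = 136/237, sense flips to −
mesh 4 [25T→29T]: |ω|/ω_in = (136/237)×25/29 = 3400/6873, sense flips to +
mesh 5 [29T→46T]: |ω|/ω_in = (3400/6873)×29/46 = 1700/5451, sense flips to −
mesh 6 [22T→20T]: |ω|/ω_in = (1700/5451)×22/20 = 1870/5451, sense flips to +
signed output speed (× input speed) = 1870/5451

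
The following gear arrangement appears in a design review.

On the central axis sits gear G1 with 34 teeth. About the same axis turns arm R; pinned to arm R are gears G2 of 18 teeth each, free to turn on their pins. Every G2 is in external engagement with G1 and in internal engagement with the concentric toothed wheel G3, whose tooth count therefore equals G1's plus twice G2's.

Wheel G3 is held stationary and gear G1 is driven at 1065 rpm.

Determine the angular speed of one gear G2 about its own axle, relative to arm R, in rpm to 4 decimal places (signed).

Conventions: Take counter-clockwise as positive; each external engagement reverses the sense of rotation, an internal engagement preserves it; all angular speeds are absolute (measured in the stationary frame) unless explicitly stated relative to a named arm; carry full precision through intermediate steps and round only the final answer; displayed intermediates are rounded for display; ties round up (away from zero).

-1354.0064 rpm

recognized (axles ride arm R): planetary set, 34/18/70 teeth
normalise by the input: solve with ω_sun = 1, then scale by 1065 rpm
ring teeth: 34 + 2·18 = 70
34(ω_sun−ω_arm) = −70(ω_ring−ω_arm),  ω_ring = 0, ω_sun = 1
34(1−ω_arm) = −70(0−ω_arm)  ⇒  104·ω_arm = 34  ⇒  ω_arm = 17/52
sun–planet mesh: 34·(1−17/52) = −18·(ω_p−ω_arm)  ⇒  ω_p−ω_arm = -595/468
scale: ω_p−ω_arm = -595/468 × 1065 rpm = -1354.0064 rpm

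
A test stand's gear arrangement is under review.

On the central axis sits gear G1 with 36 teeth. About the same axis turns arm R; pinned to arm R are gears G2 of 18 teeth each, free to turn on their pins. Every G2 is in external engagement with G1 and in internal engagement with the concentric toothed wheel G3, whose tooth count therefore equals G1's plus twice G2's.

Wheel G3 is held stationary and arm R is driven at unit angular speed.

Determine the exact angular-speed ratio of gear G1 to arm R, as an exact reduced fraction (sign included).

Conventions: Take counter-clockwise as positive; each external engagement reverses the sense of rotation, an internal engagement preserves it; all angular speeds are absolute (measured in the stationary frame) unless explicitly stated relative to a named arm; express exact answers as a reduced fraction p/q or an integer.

planetary set (36T centre, 18T on arm, 72T internal) — Willis relation
ring teeth: 36 + 2·18 = 72
36(ω_sun−ω_arm) = −72(ω_ring−ω_arm),  ω_ring = 0, ω_arm = 1
ω_sun = 1 − (72/36)(0−1) = 3
ω_out/ω_in = 3

3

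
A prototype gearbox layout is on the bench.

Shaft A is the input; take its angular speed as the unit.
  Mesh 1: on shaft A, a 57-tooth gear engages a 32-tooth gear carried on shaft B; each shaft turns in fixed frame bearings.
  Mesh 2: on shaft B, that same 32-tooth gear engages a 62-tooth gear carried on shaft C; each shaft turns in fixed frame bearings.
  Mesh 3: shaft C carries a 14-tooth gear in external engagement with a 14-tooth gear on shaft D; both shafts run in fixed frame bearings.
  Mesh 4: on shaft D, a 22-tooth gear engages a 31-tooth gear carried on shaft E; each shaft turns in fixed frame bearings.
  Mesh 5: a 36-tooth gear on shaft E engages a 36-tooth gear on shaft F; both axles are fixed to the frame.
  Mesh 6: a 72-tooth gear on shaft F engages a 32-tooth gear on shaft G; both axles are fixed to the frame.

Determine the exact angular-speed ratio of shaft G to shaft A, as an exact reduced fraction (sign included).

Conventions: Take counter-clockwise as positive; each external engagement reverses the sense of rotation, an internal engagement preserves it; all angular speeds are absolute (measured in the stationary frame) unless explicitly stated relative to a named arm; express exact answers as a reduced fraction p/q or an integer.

class = fixed-axis compound train [6 meshes; 6 ratios multiply, 6 sense flips]
mesh 1 [57T→32T]: running ratio 57/32, sense −
mesh 2 [32T→62T]: running ratio 57/62, sense +
mesh 3 [14T→14T]: running ratio 57/62, sense −
mesh 4 [22T→31T]: running ratio 627/961, sense +
mesh 5 [36T→36T]: running ratio 627/961, sense −
mesh 6 [72T→32T]: running ratio 5643/3844, sense +
ω_out/ω_in = 5643/3844

5643/3844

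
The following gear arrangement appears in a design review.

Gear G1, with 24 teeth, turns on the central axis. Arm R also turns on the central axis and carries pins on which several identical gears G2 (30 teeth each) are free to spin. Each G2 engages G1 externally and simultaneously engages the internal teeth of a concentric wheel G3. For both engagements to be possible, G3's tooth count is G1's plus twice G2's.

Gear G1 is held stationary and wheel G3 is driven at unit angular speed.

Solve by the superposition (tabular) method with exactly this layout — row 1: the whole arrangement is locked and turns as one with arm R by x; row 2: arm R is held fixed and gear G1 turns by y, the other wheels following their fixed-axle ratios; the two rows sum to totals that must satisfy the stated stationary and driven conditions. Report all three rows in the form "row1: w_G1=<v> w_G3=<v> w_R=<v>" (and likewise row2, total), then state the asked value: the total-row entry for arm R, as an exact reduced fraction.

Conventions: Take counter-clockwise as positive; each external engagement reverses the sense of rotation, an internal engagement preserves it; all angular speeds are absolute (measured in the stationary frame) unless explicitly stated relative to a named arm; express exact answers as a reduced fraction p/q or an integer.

topology: planetary set — G1 24T / G2 30T / G3 84T, arm = carrier (Willis)
superposition row 1 [locked train]: every member turns x
row 2: sun turns y, ring = −(24/84)·y, arm 0
boundary: total ω_sun = x + y = 0 and total ω_ring = x − (24/84)·y = 1  ⇒  y = -7/9, x = 7/9
row 2 ring = −(24/84)·(-7/9) = 2/9
totals (row 1 + row 2): sun 7/9 + (-7/9) = 0, ring 7/9 + 2/9 = 1, arm 7/9 + 0 = 7/9
asked cell (total, arm) = 7/9

row1: w_G1=7/9 w_G3=7/9 w_R=7/9
row2: w_G1=-7/9 w_G3=2/9 w_R=0
total: w_G1=0 w_G3=1 w_R=7/9
asked value: 7/9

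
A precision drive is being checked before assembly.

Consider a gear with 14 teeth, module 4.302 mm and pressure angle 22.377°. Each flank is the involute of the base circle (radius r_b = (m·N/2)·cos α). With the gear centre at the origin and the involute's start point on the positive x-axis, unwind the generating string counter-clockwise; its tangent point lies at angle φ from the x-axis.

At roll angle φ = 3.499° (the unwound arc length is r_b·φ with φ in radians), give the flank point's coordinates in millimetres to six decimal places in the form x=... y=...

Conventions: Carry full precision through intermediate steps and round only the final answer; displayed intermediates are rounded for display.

x=27.898261 y=0.002113

single-mesh involute tooth geometry (14T wheel at module 4.302)
pitch radius r_p = m·N/2 = 4.302·14/2 = 30.114000
base radius r_b = r_p·cos α = 30.114000·cos 22.377° = 27.846384
roll angle φ = 3.499° = 0.06106907 rad
x = r_b·(cos φ + φ·sin φ) = 27.898261
y = r_b·(sin φ − φ·cos φ) = 0.002113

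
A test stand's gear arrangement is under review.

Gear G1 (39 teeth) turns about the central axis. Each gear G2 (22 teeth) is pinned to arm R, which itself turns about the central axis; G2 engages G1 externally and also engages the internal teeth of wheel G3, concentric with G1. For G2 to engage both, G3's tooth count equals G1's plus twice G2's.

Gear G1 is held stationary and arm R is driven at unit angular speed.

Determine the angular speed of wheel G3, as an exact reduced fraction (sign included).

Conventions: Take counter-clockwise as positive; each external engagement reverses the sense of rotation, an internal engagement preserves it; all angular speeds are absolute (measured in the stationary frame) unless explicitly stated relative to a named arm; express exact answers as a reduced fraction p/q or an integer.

122/83

topology: planetary set — G1 39T / G2 22T / G3 83T, arm = carrier (Willis)
ring teeth: 39 + 2·22 = 83
39(ω_sun−ω_arm) = −83(ω_ring−ω_arm),  ω_sun = 0, ω_arm = 1
ω_ring = 1 − (39/83)(0−1) = 122/83
exact speed ratio = 122/83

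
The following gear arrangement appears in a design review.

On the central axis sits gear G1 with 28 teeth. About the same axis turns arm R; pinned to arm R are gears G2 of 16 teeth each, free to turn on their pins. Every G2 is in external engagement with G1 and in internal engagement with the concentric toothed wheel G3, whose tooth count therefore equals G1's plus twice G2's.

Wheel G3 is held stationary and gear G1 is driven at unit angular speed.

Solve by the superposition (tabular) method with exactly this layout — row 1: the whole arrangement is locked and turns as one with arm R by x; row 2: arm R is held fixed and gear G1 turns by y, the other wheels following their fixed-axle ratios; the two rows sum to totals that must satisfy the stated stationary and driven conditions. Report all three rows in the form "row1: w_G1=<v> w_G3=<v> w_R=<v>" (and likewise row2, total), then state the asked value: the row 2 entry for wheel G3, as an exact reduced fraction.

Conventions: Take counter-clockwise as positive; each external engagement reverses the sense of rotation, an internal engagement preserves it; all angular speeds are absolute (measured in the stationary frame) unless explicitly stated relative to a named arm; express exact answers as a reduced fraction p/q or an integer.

topology: planetary set — G1 28T / G2 16T / G3 60T, arm = carrier (Willis)
row 1 (train locked, turned with arm): all members turn x
row 2: sun turns y, ring = −(28/60)·y, arm 0
boundary: total ω_ring = x − (28/60)·y = 0 and total ω_sun = x + y = 1  ⇒  y = 15/22, x = 7/22
row 2 ring = −(28/60)·15/22 = -7/22
totals (row 1 + row 2): sun 7/22 + 15/22 = 1, ring 7/22 + (-7/22) = 0, arm 7/22 + 0 = 7/22
asked cell (row2, ring) = -7/22

row1: w_G1=7/22 w_G3=7/22 w_R=7/22
row2: w_G1=15/22 w_G3=-7/22 w_R=0
total: w_G1=1 w_G3=0 w_R=7/22
asked value: -7/22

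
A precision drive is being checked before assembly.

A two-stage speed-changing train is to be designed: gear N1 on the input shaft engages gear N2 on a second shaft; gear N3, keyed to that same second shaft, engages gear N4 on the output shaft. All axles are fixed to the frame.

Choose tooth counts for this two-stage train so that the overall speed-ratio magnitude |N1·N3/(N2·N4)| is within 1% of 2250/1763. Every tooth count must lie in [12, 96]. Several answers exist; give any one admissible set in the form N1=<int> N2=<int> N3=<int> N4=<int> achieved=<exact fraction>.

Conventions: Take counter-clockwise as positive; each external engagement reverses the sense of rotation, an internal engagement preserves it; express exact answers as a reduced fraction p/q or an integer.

design class (target 2250/1763): fixed-axis compound train
target = 2250/1763 in lowest terms: an exact hit needs N1·N3 = k·2250 and N2·N4 = k·1763 for one integer k, every count in [12, 96]; additionally prefer no 1:1 stage (N1 ≠ N2, N3 ≠ N4)
k = 1: N1·N3 = 2250 = 25·90, N2·N4 = 1763 = 41·43
achieved = 25·90/(41·43) = 2250/1763; |achieved − target| = 0 ≤ 45/3526 ✓

N1=25 N2=41 N3=90 N4=43 achieved=2250/1763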